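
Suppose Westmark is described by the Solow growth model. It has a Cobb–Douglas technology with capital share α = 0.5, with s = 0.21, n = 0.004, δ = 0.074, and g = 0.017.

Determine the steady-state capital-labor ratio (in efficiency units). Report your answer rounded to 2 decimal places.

k* ≈ 4.89

At the steady state, Δk = 0, so s·k^α = (n + g + δ)·k.
Dividing both sides by k: k^(1−α) = s / (n + g + δ).
k^0.5 = 0.21 / (0.004 + 0.017 + 0.074) = 0.21 / 0.095 = 2.2105
k* = 2.2105^(1/0.5) ≈ 4.8863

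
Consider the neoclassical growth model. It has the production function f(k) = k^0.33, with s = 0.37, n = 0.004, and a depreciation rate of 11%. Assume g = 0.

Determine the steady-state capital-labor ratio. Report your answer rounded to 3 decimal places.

Steady state requires s·f(k) = (n + δ)·k, i.e. s·k^α = (n + δ)·k.
Dividing both sides by k: k^(1−α) = s / (n + δ).
k^0.67 = 0.37 / (0.004 + 0.110) = 0.37 / 0.114 = 3.2456
k* = 3.2456^(1/0.67) ≈ 5.7960

k* = 5.796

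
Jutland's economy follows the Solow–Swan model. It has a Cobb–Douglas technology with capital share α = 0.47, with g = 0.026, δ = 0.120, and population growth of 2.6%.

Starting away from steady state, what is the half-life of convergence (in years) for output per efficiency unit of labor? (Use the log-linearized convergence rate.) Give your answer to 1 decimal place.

Near the steady state the convergence rate is λ = (1 − α)(n + g + δ).
λ = (1 − 0.47) × 0.172 = 0.53 × 0.172 = 0.09116
Half-life = ln 2 / λ = 0.6931 / 0.09116 ≈ 7.60 years

about 7.6 years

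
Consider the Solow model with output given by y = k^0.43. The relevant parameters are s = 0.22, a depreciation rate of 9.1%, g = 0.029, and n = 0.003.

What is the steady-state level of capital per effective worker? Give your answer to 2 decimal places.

k* = 2.77

In steady state, investment equals break-even investment: s·k^α = (n + g + δ)·k.
Rearranging, k^(1−α) = s / (n + g + δ).
k^0.57 = 0.22 / (0.003 + 0.029 + 0.091) = 0.22 / 0.123 = 1.7886
k* = 1.7886^(1/0.57) ≈ 2.7734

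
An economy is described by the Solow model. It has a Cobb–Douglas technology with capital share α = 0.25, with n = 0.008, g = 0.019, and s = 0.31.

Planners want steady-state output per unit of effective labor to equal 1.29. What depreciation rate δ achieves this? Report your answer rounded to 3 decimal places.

δ ≈ 0.117

In steady state, investment equals break-even investment: s·k^α = (n + g + δ)·k.
Since y* = [s/(n + g + δ)]^(α/(1−α)), we have s/(n + g + δ) = (y*)^((1−α)/α) = 1.29^3 = 2.1467.
Therefore n + g + δ = s / 2.1467 = 0.31 / 2.1467 = 0.1444, so δ = 0.1444 − 0.027 = 0.1174.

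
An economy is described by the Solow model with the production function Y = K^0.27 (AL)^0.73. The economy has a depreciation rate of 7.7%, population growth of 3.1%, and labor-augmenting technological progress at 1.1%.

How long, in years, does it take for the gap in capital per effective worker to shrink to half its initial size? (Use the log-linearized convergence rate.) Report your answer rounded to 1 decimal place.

Near the steady state the convergence rate is λ = (1 − α)(n + g + δ).
λ = (1 − 0.27) × 0.119 = 0.73 × 0.119 = 0.08687
Half-life = ln 2 / λ = 0.6931 / 0.08687 ≈ 7.98 years

t_½ ≈ 8.0 years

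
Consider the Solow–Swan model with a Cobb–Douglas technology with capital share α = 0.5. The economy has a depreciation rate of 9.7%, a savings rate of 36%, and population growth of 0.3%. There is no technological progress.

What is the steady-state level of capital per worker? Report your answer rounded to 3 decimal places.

k* = 12.960

At the steady state, Δk = 0, so s·k^α = (n + δ)·k.
Dividing both sides by k: k^(1−α) = s / (n + δ).
k^0.5 = 0.36 / (0.003 + 0.097) = 0.36 / 0.100 = 3.6000
k* = 3.6000^(1/0.5) ≈ 12.9600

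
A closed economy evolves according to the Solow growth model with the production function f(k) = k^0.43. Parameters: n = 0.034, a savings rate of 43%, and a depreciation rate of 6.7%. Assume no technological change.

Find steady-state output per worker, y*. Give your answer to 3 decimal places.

y* ≈ 2.983

In steady state, investment equals break-even investment: s·k^α = (n + δ)·k.
Rearranging, k^(1−α) = s / (n + δ).
k^0.57 = 0.43 / (0.034 + 0.067) = 0.43 / 0.101 = 4.2574
k* = 4.2574^(1/0.57) ≈ 12.6988
y* = (k*)^α = 12.6988^0.43 ≈ 2.9828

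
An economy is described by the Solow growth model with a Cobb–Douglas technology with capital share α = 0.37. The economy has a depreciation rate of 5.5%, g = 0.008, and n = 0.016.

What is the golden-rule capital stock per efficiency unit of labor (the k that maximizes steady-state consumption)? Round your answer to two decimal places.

The golden rule sets f'(k) = n + g + δ, i.e. α·k^(α−1) = n + g + δ.
So k^(1−α) = α / (n + g + δ) = 0.37 / 0.079 = 4.6835.
k_gold = 4.6835^(1/0.63) ≈ 11.5984

k_gold ≈ 11.60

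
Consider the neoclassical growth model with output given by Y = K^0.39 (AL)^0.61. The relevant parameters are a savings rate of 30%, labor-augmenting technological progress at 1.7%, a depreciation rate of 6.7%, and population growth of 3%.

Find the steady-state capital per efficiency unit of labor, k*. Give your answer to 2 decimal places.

k* = 4.89

At the steady state, Δk = 0, so s·k^α = (n + g + δ)·k.
Rearranging, k^(1−α) = s / (n + g + δ).
k^0.61 = 0.30 / (0.030 + 0.017 + 0.067) = 0.30 / 0.114 = 2.6316
k* = 2.6316^(1/0.61) ≈ 4.8852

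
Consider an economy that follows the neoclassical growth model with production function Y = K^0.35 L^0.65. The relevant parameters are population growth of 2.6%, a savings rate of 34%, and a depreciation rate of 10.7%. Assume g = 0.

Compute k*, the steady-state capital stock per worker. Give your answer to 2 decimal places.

k* ≈ 4.24

Steady state requires s·f(k) = (n + δ)·k, i.e. s·k^α = (n + δ)·k.
Rearranging, k^(1−α) = s / (n + δ).
k^0.65 = 0.34 / (0.026 + 0.107) = 0.34 / 0.133 = 2.5564
k* = 2.5564^(1/0.65) ≈ 4.2376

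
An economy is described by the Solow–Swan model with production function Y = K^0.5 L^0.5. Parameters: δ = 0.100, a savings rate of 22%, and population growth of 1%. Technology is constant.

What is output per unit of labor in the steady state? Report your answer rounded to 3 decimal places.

y* ≈ 2.000

At the steady state, Δk = 0, so s·k^α = (n + δ)·k.
Dividing both sides by k: k^(1−α) = s / (n + δ).
k^0.5 = 0.22 / (0.010 + 0.100) = 0.22 / 0.110 = 2.0000
k* = 2.0000^(1/0.5) ≈ 4.0000
y* = (k*)^α = 4.0000^0.5 ≈ 2.0000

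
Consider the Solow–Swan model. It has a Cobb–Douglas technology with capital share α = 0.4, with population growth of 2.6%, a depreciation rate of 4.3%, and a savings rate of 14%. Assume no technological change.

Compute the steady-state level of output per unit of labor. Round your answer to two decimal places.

In steady state, investment equals break-even investment: s·k^α = (n + δ)·k.
Dividing both sides by k: k^(1−α) = s / (n + δ).
k^0.6 = 0.14 / (0.026 + 0.043) = 0.14 / 0.069 = 2.0290
k* = 2.0290^(1/0.6) ≈ 3.2519
y* = (k*)^α = 3.2519^0.4 ≈ 1.6027

y* = 1.60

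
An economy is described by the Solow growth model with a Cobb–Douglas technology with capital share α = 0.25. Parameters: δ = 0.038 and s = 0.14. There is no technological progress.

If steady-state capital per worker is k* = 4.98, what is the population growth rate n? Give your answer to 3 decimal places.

n ≈ 0.004

In steady state, investment equals break-even investment: s·k^α = (n + δ)·k.
So s / (n + δ) = (k*)^(1−α) = 4.98^0.75 = 3.3337.
Therefore n + δ = s / 3.3337 = 0.14 / 3.3337 = 0.0420, so n = 0.0420 − 0.038 = 0.0040.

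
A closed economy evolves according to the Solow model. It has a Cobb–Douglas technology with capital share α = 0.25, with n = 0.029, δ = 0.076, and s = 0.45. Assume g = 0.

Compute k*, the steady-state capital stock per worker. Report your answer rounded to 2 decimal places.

k* ≈ 6.96

In steady state, investment equals break-even investment: s·k^α = (n + δ)·k.
Dividing both sides by k: k^(1−α) = s / (n + δ).
k^0.75 = 0.45 / (0.029 + 0.076) = 0.45 / 0.105 = 4.2857
k* = 4.2857^(1/0.75) ≈ 6.9614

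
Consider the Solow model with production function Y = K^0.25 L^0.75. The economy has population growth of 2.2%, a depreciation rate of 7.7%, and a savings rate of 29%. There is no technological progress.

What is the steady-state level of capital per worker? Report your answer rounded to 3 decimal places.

In steady state, investment equals break-even investment: s·k^α = (n + δ)·k.
Rearranging, k^(1−α) = s / (n + δ).
k^0.75 = 0.29 / (0.022 + 0.077) = 0.29 / 0.099 = 2.9293
k* = 2.9293^(1/0.75) ≈ 4.1913

k* ≈ 4.191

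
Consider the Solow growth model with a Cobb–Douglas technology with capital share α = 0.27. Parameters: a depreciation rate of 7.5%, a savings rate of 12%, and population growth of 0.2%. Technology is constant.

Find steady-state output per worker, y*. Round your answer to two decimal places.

Steady state requires s·f(k) = (n + δ)·k, i.e. s·k^α = (n + δ)·k.
Dividing both sides by k: k^(1−α) = s / (n + δ).
k^0.73 = 0.12 / (0.002 + 0.075) = 0.12 / 0.077 = 1.5584
k* = 1.5584^(1/0.73) ≈ 1.8363
y* = (k*)^α = 1.8363^0.27 ≈ 1.1783

y* ≈ 1.18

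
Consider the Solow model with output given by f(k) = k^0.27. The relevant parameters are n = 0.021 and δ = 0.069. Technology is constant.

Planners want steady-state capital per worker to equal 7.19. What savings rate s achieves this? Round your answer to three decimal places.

s ≈ 0.380

At the steady state, Δk = 0, so s·k^α = (n + δ)·k.
So s / (n + δ) = (k*)^(1−α) = 7.19^0.73 = 4.2210.
Therefore s = 4.2210 × (n + δ) = 4.2210 × 0.090 = 0.3799.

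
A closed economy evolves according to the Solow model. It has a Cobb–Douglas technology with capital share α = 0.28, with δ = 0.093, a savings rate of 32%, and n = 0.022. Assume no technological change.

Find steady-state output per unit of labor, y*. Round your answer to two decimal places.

In steady state, investment equals break-even investment: s·k^α = (n + δ)·k.
Rearranging, k^(1−α) = s / (n + δ).
k^0.72 = 0.32 / (0.022 + 0.093) = 0.32 / 0.115 = 2.7826
k* = 2.7826^(1/0.72) ≈ 4.1428
y* = (k*)^α = 4.1428^0.28 ≈ 1.4888

y* ≈ 1.49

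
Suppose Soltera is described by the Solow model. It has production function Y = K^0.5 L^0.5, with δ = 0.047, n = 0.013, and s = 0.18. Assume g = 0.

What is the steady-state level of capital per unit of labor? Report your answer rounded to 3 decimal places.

Steady state requires s·f(k) = (n + δ)·k, i.e. s·k^α = (n + δ)·k.
Rearranging, k^(1−α) = s / (n + δ).
k^0.5 = 0.18 / (0.013 + 0.047) = 0.18 / 0.060 = 3.0000
k* = 3.0000^(1/0.5) ≈ 9.0000

k* ≈ 9.000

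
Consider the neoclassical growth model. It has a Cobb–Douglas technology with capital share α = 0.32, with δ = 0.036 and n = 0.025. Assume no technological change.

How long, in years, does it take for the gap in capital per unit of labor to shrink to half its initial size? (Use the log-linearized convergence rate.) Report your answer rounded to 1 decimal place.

Near the steady state the convergence rate is λ = (1 − α)(n + δ).
λ = (1 − 0.32) × 0.061 = 0.68 × 0.061 = 0.04148
Half-life = ln 2 / λ = 0.6931 / 0.04148 ≈ 16.71 years

about 16.7 years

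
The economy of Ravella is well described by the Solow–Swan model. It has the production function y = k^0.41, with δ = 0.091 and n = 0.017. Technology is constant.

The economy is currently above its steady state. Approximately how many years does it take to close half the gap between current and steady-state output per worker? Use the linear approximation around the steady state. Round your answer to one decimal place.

Near the steady state the convergence rate is λ = (1 − α)(n + δ).
λ = (1 − 0.41) × 0.108 = 0.59 × 0.108 = 0.06372
Half-life = ln 2 / λ = 0.6931 / 0.06372 ≈ 10.88 years

t_½ ≈ 10.9 years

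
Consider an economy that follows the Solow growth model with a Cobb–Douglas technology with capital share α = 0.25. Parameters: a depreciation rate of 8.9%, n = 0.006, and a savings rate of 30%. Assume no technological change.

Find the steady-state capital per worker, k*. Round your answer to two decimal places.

k* = 4.63

In steady state, investment equals break-even investment: s·k^α = (n + δ)·k.
Dividing both sides by k: k^(1−α) = s / (n + δ).
k^0.75 = 0.30 / (0.006 + 0.089) = 0.30 / 0.095 = 3.1579
k* = 3.1579^(1/0.75) ≈ 4.6330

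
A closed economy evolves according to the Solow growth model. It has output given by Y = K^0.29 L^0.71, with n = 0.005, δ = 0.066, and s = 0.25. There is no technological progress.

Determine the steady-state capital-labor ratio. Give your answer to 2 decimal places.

Steady state requires s·f(k) = (n + δ)·k, i.e. s·k^α = (n + δ)·k.
Dividing both sides by k: k^(1−α) = s / (n + δ).
k^0.71 = 0.25 / (0.005 + 0.066) = 0.25 / 0.071 = 3.5211
k* = 3.5211^(1/0.71) ≈ 5.8880

k* = 5.89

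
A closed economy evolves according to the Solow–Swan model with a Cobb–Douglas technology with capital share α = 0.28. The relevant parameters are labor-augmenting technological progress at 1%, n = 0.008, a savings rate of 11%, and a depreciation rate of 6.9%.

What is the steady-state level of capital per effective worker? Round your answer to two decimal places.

k* = 1.39

In steady state, investment equals break-even investment: s·k^α = (n + g + δ)·k.
Dividing both sides by k: k^(1−α) = s / (n + g + δ).
k^0.72 = 0.11 / (0.008 + 0.010 + 0.069) = 0.11 / 0.087 = 1.2644
k* = 1.2644^(1/0.72) ≈ 1.3852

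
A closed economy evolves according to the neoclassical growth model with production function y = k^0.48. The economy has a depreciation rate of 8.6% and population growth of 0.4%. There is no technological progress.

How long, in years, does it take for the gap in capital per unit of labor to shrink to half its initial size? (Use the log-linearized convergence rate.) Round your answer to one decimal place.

t_½ ≈ 14.8 years

Near the steady state the convergence rate is λ = (1 − α)(n + δ).
λ = (1 − 0.48) × 0.090 = 0.52 × 0.090 = 0.0468
Half-life = ln 2 / λ = 0.6931 / 0.0468 ≈ 14.81 years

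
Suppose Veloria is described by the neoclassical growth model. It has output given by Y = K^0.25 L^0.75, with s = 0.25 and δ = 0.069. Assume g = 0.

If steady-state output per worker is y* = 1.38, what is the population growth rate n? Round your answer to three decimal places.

Steady state requires s·f(k) = (n + δ)·k, i.e. s·k^α = (n + δ)·k.
Since y* = [s/(n + δ)]^(α/(1−α)), we have s/(n + δ) = (y*)^((1−α)/α) = 1.38^3 = 2.6281.
Therefore n + δ = s / 2.6281 = 0.25 / 2.6281 = 0.0951, so n = 0.0951 − 0.069 = 0.0261.

n ≈ 0.026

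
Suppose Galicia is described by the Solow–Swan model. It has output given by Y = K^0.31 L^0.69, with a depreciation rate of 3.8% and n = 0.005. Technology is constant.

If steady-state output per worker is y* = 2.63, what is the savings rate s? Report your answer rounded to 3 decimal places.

In steady state, investment equals break-even investment: s·k^α = (n + δ)·k.
Since y* = [s/(n + δ)]^(α/(1−α)), we have s/(n + δ) = (y*)^((1−α)/α) = 2.63^2.2258 = 8.6047.
Therefore s = 8.6047 × (n + δ) = 8.6047 × 0.043 = 0.3700.

s ≈ 0.370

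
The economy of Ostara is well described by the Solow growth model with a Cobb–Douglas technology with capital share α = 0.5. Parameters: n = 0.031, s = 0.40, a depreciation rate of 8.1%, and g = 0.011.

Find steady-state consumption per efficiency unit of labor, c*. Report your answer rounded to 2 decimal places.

c* = 1.95

Steady state requires s·f(k) = (n + g + δ)·k, i.e. s·k^α = (n + g + δ)·k.
Rearranging, k^(1−α) = s / (n + g + δ).
k^0.5 = 0.40 / (0.031 + 0.011 + 0.081) = 0.40 / 0.123 = 3.2520
k* = 3.2520^(1/0.5) ≈ 10.5755
y* = (k*)^α = 10.5755^0.5 ≈ 3.2520
c* = (1 − s)·y* = (1 − 0.40) × 3.2520 ≈ 1.9512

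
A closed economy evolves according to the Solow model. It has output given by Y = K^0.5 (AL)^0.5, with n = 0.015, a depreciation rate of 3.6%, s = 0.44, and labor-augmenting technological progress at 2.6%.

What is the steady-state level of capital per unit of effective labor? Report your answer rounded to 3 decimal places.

k* = 32.653

At the steady state, Δk = 0, so s·k^α = (n + g + δ)·k.
Rearranging, k^(1−α) = s / (n + g + δ).
k^0.5 = 0.44 / (0.015 + 0.026 + 0.036) = 0.44 / 0.077 = 5.7143
k* = 5.7143^(1/0.5) ≈ 32.6532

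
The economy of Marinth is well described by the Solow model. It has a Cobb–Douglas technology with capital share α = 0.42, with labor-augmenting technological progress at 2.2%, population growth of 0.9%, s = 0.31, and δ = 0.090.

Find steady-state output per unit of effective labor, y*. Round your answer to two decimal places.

y* ≈ 1.98

In steady state, investment equals break-even investment: s·k^α = (n + g + δ)·k.
Rearranging, k^(1−α) = s / (n + g + δ).
k^0.58 = 0.31 / (0.009 + 0.022 + 0.090) = 0.31 / 0.121 = 2.5620
k* = 2.5620^(1/0.58) ≈ 5.0635
y* = (k*)^α = 5.0635^0.42 ≈ 1.9764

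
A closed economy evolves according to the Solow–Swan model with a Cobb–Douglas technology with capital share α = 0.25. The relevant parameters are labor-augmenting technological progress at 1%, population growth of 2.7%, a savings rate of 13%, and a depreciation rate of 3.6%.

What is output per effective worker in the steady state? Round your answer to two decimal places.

y* = 1.21

At the steady state, Δk = 0, so s·k^α = (n + g + δ)·k.
Rearranging, k^(1−α) = s / (n + g + δ).
k^0.75 = 0.13 / (0.027 + 0.010 + 0.036) = 0.13 / 0.073 = 1.7808
k* = 1.7808^(1/0.75) ≈ 2.1585
y* = (k*)^α = 2.1585^0.25 ≈ 1.2121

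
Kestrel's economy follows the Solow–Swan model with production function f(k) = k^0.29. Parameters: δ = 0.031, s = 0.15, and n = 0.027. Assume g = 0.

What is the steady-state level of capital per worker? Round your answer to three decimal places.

In steady state, investment equals break-even investment: s·k^α = (n + δ)·k.
Rearranging, k^(1−α) = s / (n + δ).
k^0.71 = 0.15 / (0.027 + 0.031) = 0.15 / 0.058 = 2.5862
k* = 2.5862^(1/0.71) ≈ 3.8125

k* ≈ 3.813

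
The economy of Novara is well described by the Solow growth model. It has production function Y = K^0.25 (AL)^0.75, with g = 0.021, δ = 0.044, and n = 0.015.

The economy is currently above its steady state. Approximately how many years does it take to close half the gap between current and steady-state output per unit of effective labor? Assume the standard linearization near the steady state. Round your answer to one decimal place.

half-life ≈ 11.6 years

Near the steady state the convergence rate is λ = (1 − α)(n + g + δ).
λ = (1 − 0.25) × 0.080 = 0.75 × 0.080 = 0.0600
Half-life = ln 2 / λ = 0.6931 / 0.0600 ≈ 11.55 years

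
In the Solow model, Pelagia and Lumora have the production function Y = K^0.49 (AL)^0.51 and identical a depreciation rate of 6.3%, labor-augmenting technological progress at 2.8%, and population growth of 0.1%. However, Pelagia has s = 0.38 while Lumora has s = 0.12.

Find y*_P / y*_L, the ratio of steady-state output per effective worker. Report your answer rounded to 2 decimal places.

Steady-state y* = [s/(n + g + δ)]^(α/(1−α)), so the ratio is [ (s_P/(n + g + δ)_P) / (s_L/(n + g + δ)_L) ]^0.9608.
s_P/(n + g + δ)_P = 0.38/0.092 = 4.1304; s_L/(n + g + δ)_L = 0.12/0.092 = 1.3043.
Ratio = (4.1304/1.3043)^0.9608 = 3.1668^0.9608 ≈ 3.0269

y*_P / y*_L ≈ 3.03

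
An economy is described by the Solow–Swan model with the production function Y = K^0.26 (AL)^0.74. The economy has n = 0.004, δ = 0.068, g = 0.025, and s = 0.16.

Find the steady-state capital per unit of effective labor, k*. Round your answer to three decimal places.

Steady state requires s·f(k) = (n + g + δ)·k, i.e. s·k^α = (n + g + δ)·k.
Rearranging, k^(1−α) = s / (n + g + δ).
k^0.74 = 0.16 / (0.004 + 0.025 + 0.068) = 0.16 / 0.097 = 1.6495
k* = 1.6495^(1/0.74) ≈ 1.9666

k* ≈ 1.967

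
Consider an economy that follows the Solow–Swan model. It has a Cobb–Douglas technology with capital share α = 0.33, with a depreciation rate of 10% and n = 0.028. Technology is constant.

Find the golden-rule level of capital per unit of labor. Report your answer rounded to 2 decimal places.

The golden rule sets f'(k) = n + δ, i.e. α·k^(α−1) = n + δ.
So k^(1−α) = α / (n + δ) = 0.33 / 0.128 = 2.5781.
k_gold = 2.5781^(1/0.67) ≈ 4.1104

k_gold ≈ 4.11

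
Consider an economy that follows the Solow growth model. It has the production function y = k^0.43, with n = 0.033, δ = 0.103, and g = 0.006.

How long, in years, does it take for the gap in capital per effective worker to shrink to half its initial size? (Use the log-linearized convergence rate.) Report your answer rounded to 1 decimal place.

t_½ ≈ 8.6 years

Near the steady state the convergence rate is λ = (1 − α)(n + g + δ).
λ = (1 − 0.43) × 0.142 = 0.57 × 0.142 = 0.08094
Half-life = ln 2 / λ = 0.6931 / 0.08094 ≈ 8.56 years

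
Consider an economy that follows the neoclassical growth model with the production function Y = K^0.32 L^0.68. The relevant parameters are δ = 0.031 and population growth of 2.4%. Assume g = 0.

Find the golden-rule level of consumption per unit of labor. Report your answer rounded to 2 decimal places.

At the golden rule, f'(k) = n + δ, so α·k^(α−1) = n + δ and k_gold = (α/(n + δ))^(1/(1−α)).
k_gold = (0.32/0.055)^(1/0.68) = 5.8182^1.4706 ≈ 13.3260
c_gold = f(k_gold) − (n + δ)·k_gold = 2.2904 − 0.055×13.3260 ≈ 1.5575

c_gold ≈ 1.56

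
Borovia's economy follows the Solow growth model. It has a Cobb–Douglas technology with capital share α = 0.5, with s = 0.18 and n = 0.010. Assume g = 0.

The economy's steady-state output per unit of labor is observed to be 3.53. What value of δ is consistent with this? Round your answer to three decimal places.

δ ≈ 0.041

At the steady state, Δk = 0, so s·k^α = (n + δ)·k.
Since y* = [s/(n + δ)]^(α/(1−α)), we have s/(n + δ) = (y*)^((1−α)/α) = 3.53^1 = 3.5300.
Therefore n + δ = s / 3.5300 = 0.18 / 3.5300 = 0.0510, so δ = 0.0510 − 0.010 = 0.0410.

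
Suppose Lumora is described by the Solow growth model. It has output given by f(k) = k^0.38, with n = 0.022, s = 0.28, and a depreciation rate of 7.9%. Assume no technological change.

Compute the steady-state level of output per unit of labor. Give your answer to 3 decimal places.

y* = 1.868

Steady state requires s·f(k) = (n + δ)·k, i.e. s·k^α = (n + δ)·k.
Dividing both sides by k: k^(1−α) = s / (n + δ).
k^0.62 = 0.28 / (0.022 + 0.079) = 0.28 / 0.101 = 2.7723
k* = 2.7723^(1/0.62) ≈ 5.1791
y* = (k*)^α = 5.1791^0.38 ≈ 1.8682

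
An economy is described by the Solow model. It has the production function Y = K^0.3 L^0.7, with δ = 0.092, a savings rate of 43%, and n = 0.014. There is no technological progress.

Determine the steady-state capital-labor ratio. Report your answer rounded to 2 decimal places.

k* ≈ 7.39

At the steady state, Δk = 0, so s·k^α = (n + δ)·k.
Dividing both sides by k: k^(1−α) = s / (n + δ).
k^0.7 = 0.43 / (0.014 + 0.092) = 0.43 / 0.106 = 4.0566
k* = 4.0566^(1/0.7) ≈ 7.3927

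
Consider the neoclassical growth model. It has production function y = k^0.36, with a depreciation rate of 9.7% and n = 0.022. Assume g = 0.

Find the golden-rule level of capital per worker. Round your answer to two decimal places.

The golden rule sets f'(k) = n + δ, i.e. α·k^(α−1) = n + δ.
So k^(1−α) = α / (n + δ) = 0.36 / 0.119 = 3.0252.
k_gold = 3.0252^(1/0.64) ≈ 5.6387

k_gold ≈ 5.64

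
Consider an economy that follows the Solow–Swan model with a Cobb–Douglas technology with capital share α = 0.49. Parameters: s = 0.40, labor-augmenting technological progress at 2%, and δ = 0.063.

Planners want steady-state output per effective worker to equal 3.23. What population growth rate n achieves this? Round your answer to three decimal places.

n ≈ 0.035

At the steady state, Δk = 0, so s·k^α = (n + g + δ)·k.
Since y* = [s/(n + g + δ)]^(α/(1−α)), we have s/(n + g + δ) = (y*)^((1−α)/α) = 3.23^1.0408 = 3.3883.
Therefore n + g + δ = s / 3.3883 = 0.40 / 3.3883 = 0.1181, so n = 0.1181 − 0.083 = 0.0351.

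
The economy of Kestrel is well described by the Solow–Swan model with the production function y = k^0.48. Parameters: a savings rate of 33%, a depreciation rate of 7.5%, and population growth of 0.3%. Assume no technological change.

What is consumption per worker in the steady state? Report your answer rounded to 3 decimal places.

c* ≈ 2.537

At the steady state, Δk = 0, so s·k^α = (n + δ)·k.
Dividing both sides by k: k^(1−α) = s / (n + δ).
k^0.52 = 0.33 / (0.003 + 0.075) = 0.33 / 0.078 = 4.2308
k* = 4.2308^(1/0.52) ≈ 16.0199
y* = (k*)^α = 16.0199^0.48 ≈ 3.7865
c* = (1 − s)·y* = (1 − 0.33) × 3.7865 ≈ 2.5370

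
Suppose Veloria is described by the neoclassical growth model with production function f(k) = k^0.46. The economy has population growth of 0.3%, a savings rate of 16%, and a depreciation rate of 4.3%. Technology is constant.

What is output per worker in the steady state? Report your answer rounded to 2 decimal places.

At the steady state, Δk = 0, so s·k^α = (n + δ)·k.
Dividing both sides by k: k^(1−α) = s / (n + δ).
k^0.54 = 0.16 / (0.003 + 0.043) = 0.16 / 0.046 = 3.4783
k* = 3.4783^(1/0.54) ≈ 10.0585
y* = (k*)^α = 10.0585^0.46 ≈ 2.8918

y* = 2.89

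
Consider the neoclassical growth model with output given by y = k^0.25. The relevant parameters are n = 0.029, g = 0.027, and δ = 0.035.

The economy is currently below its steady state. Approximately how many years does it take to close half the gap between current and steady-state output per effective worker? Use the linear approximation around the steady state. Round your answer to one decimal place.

half-life ≈ 10.2 years

Near the steady state the convergence rate is λ = (1 − α)(n + g + δ).
λ = (1 − 0.25) × 0.091 = 0.75 × 0.091 = 0.06825
Half-life = ln 2 / λ = 0.6931 / 0.06825 ≈ 10.16 years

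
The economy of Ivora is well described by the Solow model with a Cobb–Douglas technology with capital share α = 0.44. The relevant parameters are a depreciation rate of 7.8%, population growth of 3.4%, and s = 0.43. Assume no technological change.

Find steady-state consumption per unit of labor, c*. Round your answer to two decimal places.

c* ≈ 1.64

In steady state, investment equals break-even investment: s·k^α = (n + δ)·k.
Dividing both sides by k: k^(1−α) = s / (n + δ).
k^0.56 = 0.43 / (0.034 + 0.078) = 0.43 / 0.112 = 3.8393
k* = 3.8393^(1/0.56) ≈ 11.0486
y* = (k*)^α = 11.0486^0.44 ≈ 2.8778
c* = (1 − s)·y* = (1 − 0.43) × 2.8778 ≈ 1.6403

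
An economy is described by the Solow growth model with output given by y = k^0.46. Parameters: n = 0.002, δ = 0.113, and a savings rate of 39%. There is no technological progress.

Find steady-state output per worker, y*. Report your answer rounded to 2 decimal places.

y* = 2.83

Steady state requires s·f(k) = (n + δ)·k, i.e. s·k^α = (n + δ)·k.
Rearranging, k^(1−α) = s / (n + δ).
k^0.54 = 0.39 / (0.002 + 0.113) = 0.39 / 0.115 = 3.3913
k* = 3.3913^(1/0.54) ≈ 9.5975
y* = (k*)^α = 9.5975^0.46 ≈ 2.8300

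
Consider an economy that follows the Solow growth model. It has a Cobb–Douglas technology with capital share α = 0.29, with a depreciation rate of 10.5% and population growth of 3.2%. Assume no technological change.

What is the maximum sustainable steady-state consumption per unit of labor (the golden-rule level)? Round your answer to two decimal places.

At the golden rule, f'(k) = n + δ, so α·k^(α−1) = n + δ and k_gold = (α/(n + δ))^(1/(1−α)).
k_gold = (0.29/0.137)^(1/0.71) = 2.1168^1.4085 ≈ 2.8755
c_gold = f(k_gold) − (n + δ)·k_gold = 1.3584 − 0.137×2.8755 ≈ 0.9645

c_gold ≈ 0.96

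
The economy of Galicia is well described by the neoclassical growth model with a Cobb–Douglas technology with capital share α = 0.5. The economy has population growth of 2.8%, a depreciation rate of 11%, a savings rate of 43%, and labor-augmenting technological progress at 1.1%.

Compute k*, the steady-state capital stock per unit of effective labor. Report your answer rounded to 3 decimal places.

k* = 8.328

Steady state requires s·f(k) = (n + g + δ)·k, i.e. s·k^α = (n + g + δ)·k.
Rearranging, k^(1−α) = s / (n + g + δ).
k^0.5 = 0.43 / (0.028 + 0.011 + 0.110) = 0.43 / 0.149 = 2.8859
k* = 2.8859^(1/0.5) ≈ 8.3284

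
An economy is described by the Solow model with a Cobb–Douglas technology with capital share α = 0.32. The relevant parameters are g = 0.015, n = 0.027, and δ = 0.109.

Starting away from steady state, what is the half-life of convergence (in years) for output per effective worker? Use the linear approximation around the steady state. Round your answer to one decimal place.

Near the steady state the convergence rate is λ = (1 − α)(n + g + δ).
λ = (1 − 0.32) × 0.151 = 0.68 × 0.151 = 0.10268
Half-life = ln 2 / λ = 0.6931 / 0.10268 ≈ 6.75 years

half-life ≈ 6.8 years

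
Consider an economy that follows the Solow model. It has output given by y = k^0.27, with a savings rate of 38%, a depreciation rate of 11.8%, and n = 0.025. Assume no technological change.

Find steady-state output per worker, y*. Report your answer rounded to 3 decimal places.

In steady state, investment equals break-even investment: s·k^α = (n + δ)·k.
Dividing both sides by k: k^(1−α) = s / (n + δ).
k^0.73 = 0.38 / (0.025 + 0.118) = 0.38 / 0.143 = 2.6573
k* = 2.6573^(1/0.73) ≈ 3.8144
y* = (k*)^α = 3.8144^0.27 ≈ 1.4354

y* = 1.435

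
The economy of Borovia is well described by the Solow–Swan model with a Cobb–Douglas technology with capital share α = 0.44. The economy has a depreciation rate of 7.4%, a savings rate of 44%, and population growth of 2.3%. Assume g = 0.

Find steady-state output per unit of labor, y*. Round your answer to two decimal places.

In steady state, investment equals break-even investment: s·k^α = (n + δ)·k.
Rearranging, k^(1−α) = s / (n + δ).
k^0.56 = 0.44 / (0.023 + 0.074) = 0.44 / 0.097 = 4.5361
k* = 4.5361^(1/0.56) ≈ 14.8815
y* = (k*)^α = 14.8815^0.44 ≈ 3.2807

y* ≈ 3.28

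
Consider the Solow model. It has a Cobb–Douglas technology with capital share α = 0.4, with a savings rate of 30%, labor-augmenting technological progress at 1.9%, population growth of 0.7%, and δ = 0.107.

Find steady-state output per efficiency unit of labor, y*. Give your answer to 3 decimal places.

In steady state, investment equals break-even investment: s·k^α = (n + g + δ)·k.
Rearranging, k^(1−α) = s / (n + g + δ).
k^0.6 = 0.30 / (0.007 + 0.019 + 0.107) = 0.30 / 0.133 = 2.2556
k* = 2.2556^(1/0.6) ≈ 3.8794
y* = (k*)^α = 3.8794^0.4 ≈ 1.7199

y* ≈ 1.720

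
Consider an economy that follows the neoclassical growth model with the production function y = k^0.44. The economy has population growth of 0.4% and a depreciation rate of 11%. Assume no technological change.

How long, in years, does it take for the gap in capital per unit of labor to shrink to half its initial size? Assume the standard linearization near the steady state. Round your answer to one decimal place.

about 10.9 years

Near the steady state the convergence rate is λ = (1 − α)(n + δ).
λ = (1 − 0.44) × 0.114 = 0.56 × 0.114 = 0.06384
Half-life = ln 2 / λ = 0.6931 / 0.06384 ≈ 10.86 years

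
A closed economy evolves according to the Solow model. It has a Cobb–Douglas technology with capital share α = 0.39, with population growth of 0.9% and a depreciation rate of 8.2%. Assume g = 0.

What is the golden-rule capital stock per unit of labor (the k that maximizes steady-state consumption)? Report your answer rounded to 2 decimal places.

The golden rule sets f'(k) = n + δ, i.e. α·k^(α−1) = n + δ.
So k^(1−α) = α / (n + δ) = 0.39 / 0.091 = 4.2857.
k_gold = 4.2857^(1/0.61) ≈ 10.8668

k_gold ≈ 10.87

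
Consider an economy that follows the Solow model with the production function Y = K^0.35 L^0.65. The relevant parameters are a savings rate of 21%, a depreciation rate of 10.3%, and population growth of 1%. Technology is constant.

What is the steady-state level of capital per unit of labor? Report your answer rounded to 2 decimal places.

k* = 2.59

At the steady state, Δk = 0, so s·k^α = (n + δ)·k.
Rearranging, k^(1−α) = s / (n + δ).
k^0.65 = 0.21 / (0.010 + 0.103) = 0.21 / 0.113 = 1.8584
k* = 1.8584^(1/0.65) ≈ 2.5945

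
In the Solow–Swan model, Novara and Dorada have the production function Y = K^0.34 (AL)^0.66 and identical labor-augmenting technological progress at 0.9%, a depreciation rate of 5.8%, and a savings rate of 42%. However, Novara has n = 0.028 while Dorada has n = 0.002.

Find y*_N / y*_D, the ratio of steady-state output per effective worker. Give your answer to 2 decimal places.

y*_N / y*_D ≈ 0.85

Steady-state y* = [s/(n + g + δ)]^(α/(1−α)), so the ratio is [ (s_N/(n + g + δ)_N) / (s_D/(n + g + δ)_D) ]^0.5152.
s_N/(n + g + δ)_N = 0.42/0.095 = 4.4211; s_D/(n + g + δ)_D = 0.42/0.069 = 6.0870.
Ratio = (4.4211/6.0870)^0.5152 = 0.7263^0.5152 ≈ 0.8481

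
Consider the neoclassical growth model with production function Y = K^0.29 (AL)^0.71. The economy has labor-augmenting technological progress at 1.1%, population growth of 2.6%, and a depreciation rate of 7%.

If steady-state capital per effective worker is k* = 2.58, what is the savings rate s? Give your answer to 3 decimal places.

Steady state requires s·f(k) = (n + g + δ)·k, i.e. s·k^α = (n + g + δ)·k.
So s / (n + g + δ) = (k*)^(1−α) = 2.58^0.71 = 1.9600.
Therefore s = 1.9600 × (n + g + δ) = 1.9600 × 0.107 = 0.2097.

s ≈ 0.210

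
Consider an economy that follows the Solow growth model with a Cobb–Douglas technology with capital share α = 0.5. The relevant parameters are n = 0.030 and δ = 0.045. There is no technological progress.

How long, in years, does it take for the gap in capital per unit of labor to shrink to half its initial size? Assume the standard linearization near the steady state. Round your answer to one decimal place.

Near the steady state the convergence rate is λ = (1 − α)(n + δ).
λ = (1 − 0.5) × 0.075 = 0.5 × 0.075 = 0.0375
Half-life = ln 2 / λ = 0.6931 / 0.0375 ≈ 18.48 years

t_½ ≈ 18.5 years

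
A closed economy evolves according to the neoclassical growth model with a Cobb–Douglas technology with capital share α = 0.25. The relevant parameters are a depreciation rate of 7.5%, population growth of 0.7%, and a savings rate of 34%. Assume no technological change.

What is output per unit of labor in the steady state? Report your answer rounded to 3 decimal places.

y* ≈ 1.607

Steady state requires s·f(k) = (n + δ)·k, i.e. s·k^α = (n + δ)·k.
Rearranging, k^(1−α) = s / (n + δ).
k^0.75 = 0.34 / (0.007 + 0.075) = 0.34 / 0.082 = 4.1463
k* = 4.1463^(1/0.75) ≈ 6.6611
y* = (k*)^α = 6.6611^0.25 ≈ 1.6065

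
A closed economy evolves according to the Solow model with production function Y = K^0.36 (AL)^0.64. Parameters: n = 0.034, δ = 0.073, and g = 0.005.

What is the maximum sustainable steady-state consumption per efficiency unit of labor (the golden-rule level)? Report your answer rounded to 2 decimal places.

c_gold ≈ 1.23

At the golden rule, f'(k) = n + g + δ, so α·k^(α−1) = n + g + δ and k_gold = (α/(n + g + δ))^(1/(1−α)).
k_gold = (0.36/0.112)^(1/0.64) = 3.2143^1.5625 ≈ 6.1990
c_gold = f(k_gold) − (n + g + δ)·k_gold = 1.9286 − 0.112×6.1990 ≈ 1.2343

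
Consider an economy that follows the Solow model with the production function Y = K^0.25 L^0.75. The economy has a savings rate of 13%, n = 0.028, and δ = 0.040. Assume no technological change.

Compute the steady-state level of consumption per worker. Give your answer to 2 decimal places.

c* = 1.08

At the steady state, Δk = 0, so s·k^α = (n + δ)·k.
Dividing both sides by k: k^(1−α) = s / (n + δ).
k^0.75 = 0.13 / (0.028 + 0.040) = 0.13 / 0.068 = 1.9118
k* = 1.9118^(1/0.75) ≈ 2.3728
y* = (k*)^α = 2.3728^0.25 ≈ 1.2411
c* = (1 − s)·y* = (1 − 0.13) × 1.2411 ≈ 1.0798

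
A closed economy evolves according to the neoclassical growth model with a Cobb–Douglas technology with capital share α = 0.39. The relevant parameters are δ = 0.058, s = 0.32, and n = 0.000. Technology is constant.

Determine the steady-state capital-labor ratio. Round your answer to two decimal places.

Steady state requires s·f(k) = (n + δ)·k, i.e. s·k^α = (n + δ)·k.
Rearranging, k^(1−α) = s / (n + δ).
k^0.61 = 0.32 / (0.000 + 0.058) = 0.32 / 0.058 = 5.5172
k* = 5.5172^(1/0.61) ≈ 16.4412

k* ≈ 16.44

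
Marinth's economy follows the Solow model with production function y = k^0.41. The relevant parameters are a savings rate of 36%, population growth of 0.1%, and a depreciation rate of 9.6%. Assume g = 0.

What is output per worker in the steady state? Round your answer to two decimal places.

y* ≈ 2.49

Steady state requires s·f(k) = (n + δ)·k, i.e. s·k^α = (n + δ)·k.
Rearranging, k^(1−α) = s / (n + δ).
k^0.59 = 0.36 / (0.001 + 0.096) = 0.36 / 0.097 = 3.7113
k* = 3.7113^(1/0.59) ≈ 9.2321
y* = (k*)^α = 9.2321^0.41 ≈ 2.4876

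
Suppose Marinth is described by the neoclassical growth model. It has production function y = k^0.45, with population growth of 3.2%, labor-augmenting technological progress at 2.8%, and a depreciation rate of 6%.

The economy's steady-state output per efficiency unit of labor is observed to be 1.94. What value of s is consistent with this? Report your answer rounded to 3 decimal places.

s ≈ 0.270

In steady state, investment equals break-even investment: s·k^α = (n + g + δ)·k.
Since y* = [s/(n + g + δ)]^(α/(1−α)), we have s/(n + g + δ) = (y*)^((1−α)/α) = 1.94^1.2222 = 2.2478.
Therefore s = 2.2478 × (n + g + δ) = 2.2478 × 0.120 = 0.2697.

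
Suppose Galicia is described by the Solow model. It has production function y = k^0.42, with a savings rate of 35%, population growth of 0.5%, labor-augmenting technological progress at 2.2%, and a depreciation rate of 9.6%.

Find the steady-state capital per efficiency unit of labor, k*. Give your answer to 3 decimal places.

In steady state, investment equals break-even investment: s·k^α = (n + g + δ)·k.
Dividing both sides by k: k^(1−α) = s / (n + g + δ).
k^0.58 = 0.35 / (0.005 + 0.022 + 0.096) = 0.35 / 0.123 = 2.8455
k* = 2.8455^(1/0.58) ≈ 6.0678

k* ≈ 6.068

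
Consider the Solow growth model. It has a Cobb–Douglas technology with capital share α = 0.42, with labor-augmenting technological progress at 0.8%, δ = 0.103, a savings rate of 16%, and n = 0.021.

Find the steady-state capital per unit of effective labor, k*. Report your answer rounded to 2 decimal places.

k* ≈ 1.39

At the steady state, Δk = 0, so s·k^α = (n + g + δ)·k.
Dividing both sides by k: k^(1−α) = s / (n + g + δ).
k^0.58 = 0.16 / (0.021 + 0.008 + 0.103) = 0.16 / 0.132 = 1.2121
k* = 1.2121^(1/0.58) ≈ 1.3933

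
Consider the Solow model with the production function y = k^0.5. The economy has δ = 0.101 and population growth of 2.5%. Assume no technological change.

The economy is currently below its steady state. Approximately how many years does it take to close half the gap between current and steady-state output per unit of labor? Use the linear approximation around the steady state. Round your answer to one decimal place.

Near the steady state the convergence rate is λ = (1 − α)(n + δ).
λ = (1 − 0.5) × 0.126 = 0.5 × 0.126 = 0.0630
Half-life = ln 2 / λ = 0.6931 / 0.0630 ≈ 11.00 years

about 11.0 years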